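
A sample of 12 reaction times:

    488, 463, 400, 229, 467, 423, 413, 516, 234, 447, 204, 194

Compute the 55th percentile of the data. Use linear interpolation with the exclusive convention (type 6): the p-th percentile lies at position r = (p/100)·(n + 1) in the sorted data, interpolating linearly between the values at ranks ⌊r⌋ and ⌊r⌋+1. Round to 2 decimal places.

Sorted: 194, 204, 229, 234, 400, 413, 423, 447, 463, 467, 488, 516.
n = 12.
r = (55/100)·(12 + 1) = 7.15.
Rank 7 is 423 and rank 8 is 447.
Interpolate: 423 + 0.15·(447 − 423) = 423 + 0.15·24 = 426.6.

426.60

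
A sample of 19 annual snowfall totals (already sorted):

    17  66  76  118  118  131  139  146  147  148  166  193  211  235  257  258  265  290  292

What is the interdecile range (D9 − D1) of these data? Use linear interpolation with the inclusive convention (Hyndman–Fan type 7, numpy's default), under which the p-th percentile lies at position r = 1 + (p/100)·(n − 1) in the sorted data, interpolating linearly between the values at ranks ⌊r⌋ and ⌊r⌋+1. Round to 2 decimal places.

n = 19.
P10: r = 2.8; ranks 2–3 are 66, 76; interpolating gives 74.
P90: r = 17.2; ranks 17–18 are 265, 290; interpolating gives 270.
Difference: 270 − 74 = 196.

196.00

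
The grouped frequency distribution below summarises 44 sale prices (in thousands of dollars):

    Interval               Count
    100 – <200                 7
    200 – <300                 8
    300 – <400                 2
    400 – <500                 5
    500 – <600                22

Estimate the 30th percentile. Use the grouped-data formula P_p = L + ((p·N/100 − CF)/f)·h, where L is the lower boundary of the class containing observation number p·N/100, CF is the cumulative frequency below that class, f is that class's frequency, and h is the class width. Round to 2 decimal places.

277.50

N = 44; target position k = 30/100 · 44 = 13.2.
Cumulative frequencies: 7, 15, 17, 22, 44.
Observation 13.2 falls in the class 200 – <300.
L = 200, CF = 7, f = 8, h = 100.
P30 = 200 + ((13.2 − 7)/8)·100 = 200 + 77.5 = 277.5.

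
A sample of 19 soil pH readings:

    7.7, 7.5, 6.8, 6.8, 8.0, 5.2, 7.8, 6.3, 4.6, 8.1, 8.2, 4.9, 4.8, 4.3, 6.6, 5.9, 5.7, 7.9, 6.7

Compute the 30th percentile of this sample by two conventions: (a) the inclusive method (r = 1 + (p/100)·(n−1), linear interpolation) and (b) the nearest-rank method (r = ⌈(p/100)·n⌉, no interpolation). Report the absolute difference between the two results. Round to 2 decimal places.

0.08

Sorted: 4.3, 4.6, 4.8, 4.9, 5.2, 5.7, 5.9, 6.3, 6.6, 6.7, 6.8, 6.8, 7.5, 7.7, 7.8, 7.9, 8.0, 8.1, 8.2.
n = 19.
(a) r = 6.4; between ranks 6 (5.7) and 7 (5.9): 5.78.
(b) the nearest-rank method: rank 6 → 5.7.
|5.78 − 5.7| = 0.08.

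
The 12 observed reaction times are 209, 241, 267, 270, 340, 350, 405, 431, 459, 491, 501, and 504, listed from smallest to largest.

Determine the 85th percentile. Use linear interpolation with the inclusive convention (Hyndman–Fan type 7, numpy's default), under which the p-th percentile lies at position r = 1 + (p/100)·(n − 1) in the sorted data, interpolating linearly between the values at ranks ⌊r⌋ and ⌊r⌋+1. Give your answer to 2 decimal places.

n = 12.
r = 1 + (85/100)·(12 − 1) = 1 + 9.35 = 10.35.
Rank 10 is 491 and rank 11 is 501.
Interpolate: 491 + 0.35·(501 − 491) = 491 + 0.35·10 = 494.5.

494.50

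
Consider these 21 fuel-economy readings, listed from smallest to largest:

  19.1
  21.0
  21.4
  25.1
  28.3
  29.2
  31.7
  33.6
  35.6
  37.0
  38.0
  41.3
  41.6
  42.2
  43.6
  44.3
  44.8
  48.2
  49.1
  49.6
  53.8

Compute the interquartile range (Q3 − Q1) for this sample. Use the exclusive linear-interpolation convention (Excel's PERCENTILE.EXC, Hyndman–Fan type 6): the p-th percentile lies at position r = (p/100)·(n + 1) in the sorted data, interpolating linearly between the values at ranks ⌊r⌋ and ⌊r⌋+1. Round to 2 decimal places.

15.80

n = 21.
P25: r = 5.5; ranks 5–6 are 28.3, 29.2; interpolating gives 28.75.
P75: r = 16.5; ranks 16–17 are 44.3, 44.8; interpolating gives 44.55.
Difference: 44.55 − 28.75 = 15.8.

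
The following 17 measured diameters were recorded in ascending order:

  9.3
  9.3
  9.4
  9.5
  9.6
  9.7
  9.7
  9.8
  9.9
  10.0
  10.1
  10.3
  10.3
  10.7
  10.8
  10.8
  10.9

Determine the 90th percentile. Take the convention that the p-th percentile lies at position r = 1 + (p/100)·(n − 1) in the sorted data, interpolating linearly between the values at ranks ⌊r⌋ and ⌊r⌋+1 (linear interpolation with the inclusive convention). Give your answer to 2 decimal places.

n = 17.
r = 1 + (90/100)·(17 − 1) = 1 + 14.4 = 15.4.
Rank 15 is 10.8 and rank 16 is 10.8.
Interpolate: 10.8 + 0.4·(10.8 − 10.8) = 10.8 + 0.4·0 = 10.8.

10.80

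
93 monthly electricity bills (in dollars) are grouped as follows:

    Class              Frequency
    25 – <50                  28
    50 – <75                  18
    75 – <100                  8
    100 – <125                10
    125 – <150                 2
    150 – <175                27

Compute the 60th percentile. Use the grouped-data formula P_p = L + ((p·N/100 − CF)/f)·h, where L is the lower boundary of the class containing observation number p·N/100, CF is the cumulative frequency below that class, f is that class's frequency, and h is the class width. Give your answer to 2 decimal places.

104.50

N = 93; target position k = 60/100 · 93 = 55.8.
Cumulative frequencies: 28, 46, 54, 64, 66, 93.
Observation 55.8 falls in the class 100 – <125.
L = 100, CF = 54, f = 10, h = 25.
P60 = 100 + ((55.8 − 54)/10)·25 = 100 + 4.5 = 104.5.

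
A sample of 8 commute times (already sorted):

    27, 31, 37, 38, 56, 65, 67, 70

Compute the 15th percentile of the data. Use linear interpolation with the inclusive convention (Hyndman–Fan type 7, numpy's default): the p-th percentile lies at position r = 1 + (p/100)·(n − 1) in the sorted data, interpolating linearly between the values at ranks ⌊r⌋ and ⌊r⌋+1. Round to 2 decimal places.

31.30

n = 8.
r = 1 + (15/100)·(8 − 1) = 1 + 1.05 = 2.05.
Rank 2 is 31 and rank 3 is 37.
Interpolate: 31 + 0.05·(37 − 31) = 31 + 0.05·6 = 31.3.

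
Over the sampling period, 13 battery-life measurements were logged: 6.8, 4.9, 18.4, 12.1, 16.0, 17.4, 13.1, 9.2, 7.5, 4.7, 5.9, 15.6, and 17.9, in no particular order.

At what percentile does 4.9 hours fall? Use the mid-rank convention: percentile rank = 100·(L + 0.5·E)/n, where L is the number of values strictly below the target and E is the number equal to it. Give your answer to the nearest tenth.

11.5

Sorted: 4.7, 4.9, 5.9, 6.8, 7.5, 9.2, 12.1, 13.1, 15.6, 16.0, 17.4, 17.9, 18.4.
Count below 4.9: L = 1; count equal: E = 1; n = 13.
Percentile rank = 100·(1 + 0.5·1)/13 = 100·1.5/13 = 11.54.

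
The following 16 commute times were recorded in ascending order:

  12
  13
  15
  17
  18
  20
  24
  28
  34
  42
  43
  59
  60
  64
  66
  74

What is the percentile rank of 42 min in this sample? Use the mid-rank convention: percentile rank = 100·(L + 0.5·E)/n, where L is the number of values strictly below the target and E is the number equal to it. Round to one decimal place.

59.4

Count below 42: L = 9; count equal: E = 1; n = 16.
Percentile rank = 100·(9 + 0.5·1)/16 = 100·9.5/16 = 59.38.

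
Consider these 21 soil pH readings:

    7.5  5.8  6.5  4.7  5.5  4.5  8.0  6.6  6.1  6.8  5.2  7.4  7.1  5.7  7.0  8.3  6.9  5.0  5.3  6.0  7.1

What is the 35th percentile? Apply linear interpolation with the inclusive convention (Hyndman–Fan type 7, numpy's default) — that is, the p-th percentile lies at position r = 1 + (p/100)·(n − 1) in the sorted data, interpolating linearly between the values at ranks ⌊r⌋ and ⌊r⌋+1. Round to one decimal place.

Sorted: 4.5, 4.7, 5.0, 5.2, 5.3, 5.5, 5.7, 5.8, 6.0, 6.1, 6.5, 6.6, 6.8, 6.9, 7.0, 7.1, 7.1, 7.4, 7.5, 8.0, 8.3.
n = 21.
r = 1 + (35/100)·(21 − 1) = 1 + 7 = 8.
r is an integer, so P35 is the value at rank 8: 5.8.

5.8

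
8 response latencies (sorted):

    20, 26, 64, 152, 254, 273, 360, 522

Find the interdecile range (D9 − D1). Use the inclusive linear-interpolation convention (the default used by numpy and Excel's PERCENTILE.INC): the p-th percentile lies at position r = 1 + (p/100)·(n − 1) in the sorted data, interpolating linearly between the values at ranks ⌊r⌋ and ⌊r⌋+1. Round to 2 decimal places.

n = 8.
P10: r = 1.7; ranks 1–2 are 20, 26; interpolating gives 24.2.
P90: r = 7.3; ranks 7–8 are 360, 522; interpolating gives 408.6.
Difference: 408.6 − 24.2 = 384.4.

384.40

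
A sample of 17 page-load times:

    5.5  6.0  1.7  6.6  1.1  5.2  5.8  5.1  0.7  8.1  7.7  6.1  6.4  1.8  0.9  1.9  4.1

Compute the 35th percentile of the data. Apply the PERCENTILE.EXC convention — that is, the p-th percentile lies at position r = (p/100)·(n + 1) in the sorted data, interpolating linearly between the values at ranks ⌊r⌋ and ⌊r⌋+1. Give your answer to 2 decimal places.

2.56

Sorted: 0.7, 0.9, 1.1, 1.7, 1.8, 1.9, 4.1, 5.1, 5.2, 5.5, 5.8, 6.0, 6.1, 6.4, 6.6, 7.7, 8.1.
n = 17.
r = (35/100)·(17 + 1) = 6.3.
Rank 6 is 1.9 and rank 7 is 4.1.
Interpolate: 1.9 + 0.3·(4.1 − 1.9) = 1.9 + 0.3·2.2 = 2.56.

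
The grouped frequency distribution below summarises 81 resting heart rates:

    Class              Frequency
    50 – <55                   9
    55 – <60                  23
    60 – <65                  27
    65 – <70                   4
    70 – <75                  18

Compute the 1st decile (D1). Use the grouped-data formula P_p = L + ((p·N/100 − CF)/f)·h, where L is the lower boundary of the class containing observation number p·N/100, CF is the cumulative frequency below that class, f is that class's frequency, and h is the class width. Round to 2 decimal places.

54.50

N = 81; target position k = 10/100 · 81 = 8.1.
Cumulative frequencies: 9, 32, 59, 63, 81.
Observation 8.1 falls in the class 50 – <55.
L = 50, CF = 0, f = 9, h = 5.
P10 = 50 + ((8.1 − 0)/9)·5 = 50 + 4.5 = 54.5.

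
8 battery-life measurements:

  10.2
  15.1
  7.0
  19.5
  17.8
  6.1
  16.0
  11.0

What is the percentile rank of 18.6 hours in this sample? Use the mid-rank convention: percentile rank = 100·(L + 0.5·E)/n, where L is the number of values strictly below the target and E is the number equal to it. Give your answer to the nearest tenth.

87.5

Sorted: 6.1, 7.0, 10.2, 11.0, 15.1, 16.0, 17.8, 19.5.
Count below 18.6: L = 7; count equal: E = 0; n = 8.
Percentile rank = 100·(7 + 0.5·0)/8 = 100·7/8 = 87.5.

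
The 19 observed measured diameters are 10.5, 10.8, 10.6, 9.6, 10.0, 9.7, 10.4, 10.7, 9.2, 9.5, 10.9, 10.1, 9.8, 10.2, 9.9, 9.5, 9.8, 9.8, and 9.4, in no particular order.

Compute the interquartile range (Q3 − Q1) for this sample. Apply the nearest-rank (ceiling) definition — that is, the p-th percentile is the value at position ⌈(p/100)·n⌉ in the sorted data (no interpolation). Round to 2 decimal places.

Sorted: 9.2, 9.4, 9.5, 9.5, 9.6, 9.7, 9.8, 9.8, 9.8, 9.9, 10.0, 10.1, 10.2, 10.4, 10.5, 10.6, 10.7, 10.8, 10.9.
n = 19.
P25: rank ⌈25/100·19⌉ = 5 → 9.6.
P75: rank ⌈75/100·19⌉ = 15 → 10.5.
Difference: 10.5 − 9.6 = 0.9.

0.90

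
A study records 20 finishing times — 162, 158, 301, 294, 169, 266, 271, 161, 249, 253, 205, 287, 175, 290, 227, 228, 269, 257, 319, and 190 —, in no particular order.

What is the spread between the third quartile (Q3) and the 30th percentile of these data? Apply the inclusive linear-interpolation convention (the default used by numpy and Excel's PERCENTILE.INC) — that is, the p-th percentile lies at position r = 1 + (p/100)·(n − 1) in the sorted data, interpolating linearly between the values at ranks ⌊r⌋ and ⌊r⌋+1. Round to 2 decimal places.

Sorted: 158, 161, 162, 169, 175, 190, 205, 227, 228, 249, 253, 257, 266, 269, 271, 287, 290, 294, 301, 319.
n = 20.
P30: r = 6.7; ranks 6–7 are 190, 205; interpolating gives 200.5.
P75: r = 15.25; ranks 15–16 are 271, 287; interpolating gives 275.
Difference: 275 − 200.5 = 74.5.

74.50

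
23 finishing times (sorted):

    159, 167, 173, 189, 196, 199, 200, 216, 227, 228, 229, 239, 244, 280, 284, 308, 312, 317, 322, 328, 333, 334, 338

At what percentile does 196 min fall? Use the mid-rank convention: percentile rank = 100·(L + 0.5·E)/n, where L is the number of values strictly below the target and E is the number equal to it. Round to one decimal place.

19.6

Count below 196: L = 4; count equal: E = 1; n = 23.
Percentile rank = 100·(4 + 0.5·1)/23 = 100·4.5/23 = 19.57.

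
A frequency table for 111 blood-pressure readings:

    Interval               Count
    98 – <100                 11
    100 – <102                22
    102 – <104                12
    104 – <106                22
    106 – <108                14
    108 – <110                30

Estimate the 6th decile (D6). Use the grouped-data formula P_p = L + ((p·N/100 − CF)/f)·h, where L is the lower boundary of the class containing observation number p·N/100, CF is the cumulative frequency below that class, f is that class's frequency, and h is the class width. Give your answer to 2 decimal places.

N = 111; target position k = 60/100 · 111 = 66.6.
Cumulative frequencies: 11, 33, 45, 67, 81, 111.
Observation 66.6 falls in the class 104 – <106.
L = 104, CF = 45, f = 22, h = 2.
P60 = 104 + ((66.6 − 45)/22)·2 = 104 + 1.96364 = 105.964.

105.96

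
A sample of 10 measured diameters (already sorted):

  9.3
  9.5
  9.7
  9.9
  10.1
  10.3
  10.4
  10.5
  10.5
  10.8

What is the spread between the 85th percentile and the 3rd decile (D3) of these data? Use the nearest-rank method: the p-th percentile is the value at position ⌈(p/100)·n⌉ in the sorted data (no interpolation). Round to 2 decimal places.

0.80

n = 10.
P30: rank ⌈30/100·10⌉ = 3 → 9.7.
P85: rank ⌈85/100·10⌉ = 9 → 10.5.
Difference: 10.5 − 9.7 = 0.8.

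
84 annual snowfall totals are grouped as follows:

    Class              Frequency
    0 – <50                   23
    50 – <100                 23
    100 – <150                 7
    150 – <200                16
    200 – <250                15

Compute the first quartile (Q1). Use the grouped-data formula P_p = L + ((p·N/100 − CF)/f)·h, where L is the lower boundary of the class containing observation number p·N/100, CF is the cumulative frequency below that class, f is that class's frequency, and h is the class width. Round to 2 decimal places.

45.65

N = 84; target position k = 25/100 · 84 = 21.
Cumulative frequencies: 23, 46, 53, 69, 84.
Observation 21 falls in the class 0 – <50.
L = 0, CF = 0, f = 23, h = 50.
P25 = 0 + ((21 − 0)/23)·50 = 0 + 45.6522 = 45.6522.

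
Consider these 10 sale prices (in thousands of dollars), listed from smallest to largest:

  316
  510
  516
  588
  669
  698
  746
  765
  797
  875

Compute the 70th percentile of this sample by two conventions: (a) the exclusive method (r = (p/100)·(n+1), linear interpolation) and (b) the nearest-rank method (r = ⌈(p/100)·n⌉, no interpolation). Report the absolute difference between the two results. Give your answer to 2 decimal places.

n = 10.
(a) r = 7.7; between ranks 7 (746) and 8 (765): 759.3.
(b) the nearest-rank method: rank 7 → 746.
|759.3 − 746| = 13.3.

13.30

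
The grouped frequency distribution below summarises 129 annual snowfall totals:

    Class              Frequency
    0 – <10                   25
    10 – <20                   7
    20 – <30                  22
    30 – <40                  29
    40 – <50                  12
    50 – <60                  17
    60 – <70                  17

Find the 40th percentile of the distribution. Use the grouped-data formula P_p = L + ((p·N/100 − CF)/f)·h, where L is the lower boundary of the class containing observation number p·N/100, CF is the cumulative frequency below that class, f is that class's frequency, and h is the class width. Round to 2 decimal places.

28.91

N = 129; target position k = 40/100 · 129 = 51.6.
Cumulative frequencies: 25, 32, 54, 83, 95, 112, 129.
Observation 51.6 falls in the class 20 – <30.
L = 20, CF = 32, f = 22, h = 10.
P40 = 20 + ((51.6 − 32)/22)·10 = 20 + 8.90909 = 28.9091.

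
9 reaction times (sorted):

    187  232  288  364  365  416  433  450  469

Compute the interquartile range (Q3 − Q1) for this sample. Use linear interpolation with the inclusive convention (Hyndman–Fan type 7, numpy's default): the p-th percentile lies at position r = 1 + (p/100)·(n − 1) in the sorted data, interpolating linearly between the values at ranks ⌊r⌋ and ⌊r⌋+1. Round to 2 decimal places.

n = 9.
P25: r = 3 (integer) → 288.
P75: r = 7 (integer) → 433.
Difference: 433 − 288 = 145.

145.00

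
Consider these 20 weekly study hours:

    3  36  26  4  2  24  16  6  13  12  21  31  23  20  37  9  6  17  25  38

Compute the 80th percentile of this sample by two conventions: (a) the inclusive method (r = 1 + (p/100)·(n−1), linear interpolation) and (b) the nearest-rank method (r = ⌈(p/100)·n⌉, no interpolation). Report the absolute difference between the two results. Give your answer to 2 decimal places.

1.00

Sorted: 2, 3, 4, 6, 6, 9, 12, 13, 16, 17, 20, 21, 23, 24, 25, 26, 31, 36, 37, 38.
n = 20.
(a) r = 16.2; between ranks 16 (26) and 17 (31): 27.
(b) the nearest-rank method: rank 16 → 26.
|27 − 26| = 1.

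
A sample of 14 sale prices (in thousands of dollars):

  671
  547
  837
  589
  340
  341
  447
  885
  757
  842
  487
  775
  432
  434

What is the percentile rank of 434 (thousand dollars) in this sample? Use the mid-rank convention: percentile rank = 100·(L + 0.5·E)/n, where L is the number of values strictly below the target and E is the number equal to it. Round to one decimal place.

Sorted: 340, 341, 432, 434, 447, 487, 547, 589, 671, 757, 775, 837, 842, 885.
Count below 434: L = 3; count equal: E = 1; n = 14.
Percentile rank = 100·(3 + 0.5·1)/14 = 100·3.5/14 = 25.

25.0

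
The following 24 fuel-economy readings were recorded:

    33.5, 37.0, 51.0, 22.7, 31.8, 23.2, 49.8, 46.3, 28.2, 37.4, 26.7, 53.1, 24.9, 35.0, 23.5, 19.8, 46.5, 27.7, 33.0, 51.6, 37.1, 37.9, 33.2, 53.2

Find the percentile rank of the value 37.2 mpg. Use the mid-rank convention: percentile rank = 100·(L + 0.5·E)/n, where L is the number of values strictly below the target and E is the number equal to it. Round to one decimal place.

Sorted: 19.8, 22.7, 23.2, 23.5, 24.9, 26.7, 27.7, 28.2, 31.8, 33.0, 33.2, 33.5, 35.0, 37.0, 37.1, 37.4, 37.9, 46.3, 46.5, 49.8, 51.0, 51.6, 53.1, 53.2.
Count below 37.2: L = 15; count equal: E = 0; n = 24.
Percentile rank = 100·(15 + 0.5·0)/24 = 100·15/24 = 62.5.

62.5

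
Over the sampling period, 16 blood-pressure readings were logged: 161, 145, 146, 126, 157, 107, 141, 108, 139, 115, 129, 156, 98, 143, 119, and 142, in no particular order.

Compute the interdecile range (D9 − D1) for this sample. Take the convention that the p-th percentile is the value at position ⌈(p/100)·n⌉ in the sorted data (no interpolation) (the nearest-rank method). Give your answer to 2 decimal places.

Sorted: 98, 107, 108, 115, 119, 126, 129, 139, 141, 142, 143, 145, 146, 156, 157, 161.
n = 16.
P10: rank ⌈10/100·16⌉ = 2 → 107.
P90: rank ⌈90/100·16⌉ = 15 → 157.
Difference: 157 − 107 = 50.

50.00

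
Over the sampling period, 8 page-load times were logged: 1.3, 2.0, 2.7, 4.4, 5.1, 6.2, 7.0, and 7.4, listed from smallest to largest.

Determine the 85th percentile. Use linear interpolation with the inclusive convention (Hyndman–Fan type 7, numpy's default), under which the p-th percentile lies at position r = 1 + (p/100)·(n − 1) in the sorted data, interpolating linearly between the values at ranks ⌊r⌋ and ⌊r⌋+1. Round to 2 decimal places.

6.96

n = 8.
r = 1 + (85/100)·(8 − 1) = 1 + 5.95 = 6.95.
Rank 6 is 6.2 and rank 7 is 7.0.
Interpolate: 6.2 + 0.95·(7.0 − 6.2) = 6.2 + 0.95·0.8 = 6.96.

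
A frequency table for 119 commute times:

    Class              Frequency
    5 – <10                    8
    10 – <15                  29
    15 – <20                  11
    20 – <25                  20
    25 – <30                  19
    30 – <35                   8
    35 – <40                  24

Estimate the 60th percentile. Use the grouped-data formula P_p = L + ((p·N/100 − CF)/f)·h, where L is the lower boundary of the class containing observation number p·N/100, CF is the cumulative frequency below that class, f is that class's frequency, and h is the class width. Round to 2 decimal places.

N = 119; target position k = 60/100 · 119 = 71.4.
Cumulative frequencies: 8, 37, 48, 68, 87, 95, 119.
Observation 71.4 falls in the class 25 – <30.
L = 25, CF = 68, f = 19, h = 5.
P60 = 25 + ((71.4 − 68)/19)·5 = 25 + 0.894737 = 25.8947.

25.89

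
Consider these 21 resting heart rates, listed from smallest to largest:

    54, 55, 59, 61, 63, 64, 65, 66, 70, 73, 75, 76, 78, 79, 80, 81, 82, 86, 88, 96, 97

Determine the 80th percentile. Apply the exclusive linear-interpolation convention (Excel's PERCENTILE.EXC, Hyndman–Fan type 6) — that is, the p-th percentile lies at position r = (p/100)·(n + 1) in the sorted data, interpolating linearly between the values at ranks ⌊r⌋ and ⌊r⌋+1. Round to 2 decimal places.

n = 21.
r = (80/100)·(21 + 1) = 17.6.
Rank 17 is 82 and rank 18 is 86.
Interpolate: 82 + 0.6·(86 − 82) = 82 + 0.6·4 = 84.4.

84.40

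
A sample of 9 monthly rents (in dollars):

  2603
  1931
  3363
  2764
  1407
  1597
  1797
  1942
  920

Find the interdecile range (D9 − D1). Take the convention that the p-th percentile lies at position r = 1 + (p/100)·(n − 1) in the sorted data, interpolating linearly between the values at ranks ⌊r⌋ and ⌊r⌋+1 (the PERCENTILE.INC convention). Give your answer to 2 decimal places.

1574.20

Sorted: 920, 1407, 1597, 1797, 1931, 1942, 2603, 2764, 3363.
n = 9.
P10: r = 1.8; ranks 1–2 are 920, 1407; interpolating gives 1309.6.
P90: r = 8.2; ranks 8–9 are 2764, 3363; interpolating gives 2883.8.
Difference: 2883.8 − 1309.6 = 1574.2.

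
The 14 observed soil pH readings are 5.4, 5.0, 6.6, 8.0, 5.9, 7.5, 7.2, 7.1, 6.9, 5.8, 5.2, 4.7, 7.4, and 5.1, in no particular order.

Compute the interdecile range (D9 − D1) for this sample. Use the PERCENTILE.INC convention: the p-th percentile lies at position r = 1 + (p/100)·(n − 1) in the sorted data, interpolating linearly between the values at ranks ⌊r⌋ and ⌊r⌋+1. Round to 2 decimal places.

2.44

Sorted: 4.7, 5.0, 5.1, 5.2, 5.4, 5.8, 5.9, 6.6, 6.9, 7.1, 7.2, 7.4, 7.5, 8.0.
n = 14.
P10: r = 2.3; ranks 2–3 are 5.0, 5.1; interpolating gives 5.03.
P90: r = 12.7; ranks 12–13 are 7.4, 7.5; interpolating gives 7.47.
Difference: 7.47 − 5.03 = 2.44.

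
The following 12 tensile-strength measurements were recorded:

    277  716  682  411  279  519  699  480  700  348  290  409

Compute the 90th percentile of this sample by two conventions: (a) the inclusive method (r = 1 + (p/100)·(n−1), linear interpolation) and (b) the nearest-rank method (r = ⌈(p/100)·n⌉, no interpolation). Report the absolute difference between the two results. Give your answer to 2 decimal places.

Sorted: 277, 279, 290, 348, 409, 411, 480, 519, 682, 699, 700, 716.
n = 12.
(a) r = 10.9; between ranks 10 (699) and 11 (700): 699.9.
(b) the nearest-rank method: rank 11 → 700.
|699.9 − 700| = 0.1.

0.10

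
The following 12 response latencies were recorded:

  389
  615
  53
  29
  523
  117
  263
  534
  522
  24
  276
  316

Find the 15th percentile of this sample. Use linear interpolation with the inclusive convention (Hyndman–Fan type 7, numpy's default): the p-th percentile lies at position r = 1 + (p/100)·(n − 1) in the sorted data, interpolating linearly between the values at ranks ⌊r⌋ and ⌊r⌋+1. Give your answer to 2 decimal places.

Sorted: 24, 29, 53, 117, 263, 276, 316, 389, 522, 523, 534, 615.
n = 12.
r = 1 + (15/100)·(12 − 1) = 1 + 1.65 = 2.65.
Rank 2 is 29 and rank 3 is 53.
Interpolate: 29 + 0.65·(53 − 29) = 29 + 0.65·24 = 44.6.

44.60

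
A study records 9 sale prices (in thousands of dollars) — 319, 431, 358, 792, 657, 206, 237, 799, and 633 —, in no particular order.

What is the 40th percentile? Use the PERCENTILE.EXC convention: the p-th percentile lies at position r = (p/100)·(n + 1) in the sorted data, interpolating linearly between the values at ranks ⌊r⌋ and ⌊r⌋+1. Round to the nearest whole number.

358

Sorted: 206, 237, 319, 358, 431, 633, 657, 792, 799.
n = 9.
r = (40/100)·(9 + 1) = 4.
r is an integer, so P40 is the value at rank 4: 358.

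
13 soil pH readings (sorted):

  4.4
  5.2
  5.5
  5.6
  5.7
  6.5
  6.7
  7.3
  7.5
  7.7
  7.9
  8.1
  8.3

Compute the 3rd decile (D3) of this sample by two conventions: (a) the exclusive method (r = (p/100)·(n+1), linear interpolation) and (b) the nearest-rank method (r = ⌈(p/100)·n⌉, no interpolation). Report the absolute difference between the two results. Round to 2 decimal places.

n = 13.
(a) r = 4.2; between ranks 4 (5.6) and 5 (5.7): 5.62.
(b) the nearest-rank method: rank 4 → 5.6.
|5.62 − 5.6| = 0.02.

0.02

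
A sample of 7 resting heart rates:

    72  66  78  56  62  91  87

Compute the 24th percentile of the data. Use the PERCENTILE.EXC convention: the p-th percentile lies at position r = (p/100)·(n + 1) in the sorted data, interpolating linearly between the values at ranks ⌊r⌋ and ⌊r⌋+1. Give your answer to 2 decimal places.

61.52

Sorted: 56, 62, 66, 72, 78, 87, 91.
n = 7.
r = (24/100)·(7 + 1) = 1.92.
Rank 1 is 56 and rank 2 is 62.
Interpolate: 56 + 0.92·(62 − 56) = 56 + 0.92·6 = 61.52.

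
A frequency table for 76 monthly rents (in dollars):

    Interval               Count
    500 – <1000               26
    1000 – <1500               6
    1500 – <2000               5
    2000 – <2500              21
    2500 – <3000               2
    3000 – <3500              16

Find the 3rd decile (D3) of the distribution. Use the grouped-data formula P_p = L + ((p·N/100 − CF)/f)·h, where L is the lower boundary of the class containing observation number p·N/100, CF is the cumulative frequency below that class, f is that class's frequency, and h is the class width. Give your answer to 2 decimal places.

938.46

N = 76; target position k = 30/100 · 76 = 22.8.
Cumulative frequencies: 26, 32, 37, 58, 60, 76.
Observation 22.8 falls in the class 500 – <1000.
L = 500, CF = 0, f = 26, h = 500.
P30 = 500 + ((22.8 − 0)/26)·500 = 500 + 438.462 = 938.462.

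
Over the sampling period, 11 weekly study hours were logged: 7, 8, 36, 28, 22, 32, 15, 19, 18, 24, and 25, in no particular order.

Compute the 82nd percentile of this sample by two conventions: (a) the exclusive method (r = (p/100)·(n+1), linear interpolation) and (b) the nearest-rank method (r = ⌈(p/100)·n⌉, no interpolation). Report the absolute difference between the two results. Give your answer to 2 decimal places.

Sorted: 7, 8, 15, 18, 19, 22, 24, 25, 28, 32, 36.
n = 11.
(a) r = 9.84; between ranks 9 (28) and 10 (32): 31.36.
(b) the nearest-rank method: rank 10 → 32.
|31.36 − 32| = 0.64.

0.64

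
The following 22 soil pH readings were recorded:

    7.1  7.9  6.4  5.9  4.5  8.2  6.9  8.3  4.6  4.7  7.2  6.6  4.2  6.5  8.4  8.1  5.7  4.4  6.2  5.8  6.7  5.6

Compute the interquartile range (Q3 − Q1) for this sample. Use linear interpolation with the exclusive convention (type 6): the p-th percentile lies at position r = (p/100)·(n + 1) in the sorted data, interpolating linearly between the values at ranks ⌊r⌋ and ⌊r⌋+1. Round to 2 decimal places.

2.00

Sorted: 4.2, 4.4, 4.5, 4.6, 4.7, 5.6, 5.7, 5.8, 5.9, 6.2, 6.4, 6.5, 6.6, 6.7, 6.9, 7.1, 7.2, 7.9, 8.1, 8.2, 8.3, 8.4.
n = 22.
P25: r = 5.75; ranks 5–6 are 4.7, 5.6; interpolating gives 5.375.
P75: r = 17.25; ranks 17–18 are 7.2, 7.9; interpolating gives 7.375.
Difference: 7.375 − 5.375 = 2.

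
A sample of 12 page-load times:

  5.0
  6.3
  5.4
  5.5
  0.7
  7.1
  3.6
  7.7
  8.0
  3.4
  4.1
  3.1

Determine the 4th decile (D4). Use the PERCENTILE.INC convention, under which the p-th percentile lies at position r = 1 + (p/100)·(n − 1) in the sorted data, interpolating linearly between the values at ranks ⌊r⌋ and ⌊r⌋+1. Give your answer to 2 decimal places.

Sorted: 0.7, 3.1, 3.4, 3.6, 4.1, 5.0, 5.4, 5.5, 6.3, 7.1, 7.7, 8.0.
n = 12.
r = 1 + (40/100)·(12 − 1) = 1 + 4.4 = 5.4.
Rank 5 is 4.1 and rank 6 is 5.0.
Interpolate: 4.1 + 0.4·(5.0 − 4.1) = 4.1 + 0.4·0.9 = 4.46.

4.46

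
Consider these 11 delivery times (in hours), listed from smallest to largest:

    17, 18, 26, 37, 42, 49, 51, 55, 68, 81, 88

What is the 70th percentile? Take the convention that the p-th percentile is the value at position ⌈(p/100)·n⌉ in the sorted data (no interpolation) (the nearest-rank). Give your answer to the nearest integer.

55

n = 11.
Position = ⌈70/100 · 11⌉ = ⌈7.7⌉ = 8.
The value at rank 8 is 55.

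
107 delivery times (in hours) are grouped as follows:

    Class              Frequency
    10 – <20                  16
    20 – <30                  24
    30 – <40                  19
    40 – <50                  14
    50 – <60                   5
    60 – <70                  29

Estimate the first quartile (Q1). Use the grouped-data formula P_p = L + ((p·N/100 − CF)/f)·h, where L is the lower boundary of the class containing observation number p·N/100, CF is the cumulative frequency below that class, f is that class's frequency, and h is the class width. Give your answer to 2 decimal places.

N = 107; target position k = 25/100 · 107 = 26.75.
Cumulative frequencies: 16, 40, 59, 73, 78, 107.
Observation 26.75 falls in the class 20 – <30.
L = 20, CF = 16, f = 24, h = 10.
P25 = 20 + ((26.75 − 16)/24)·10 = 20 + 4.47917 = 24.4792.

24.48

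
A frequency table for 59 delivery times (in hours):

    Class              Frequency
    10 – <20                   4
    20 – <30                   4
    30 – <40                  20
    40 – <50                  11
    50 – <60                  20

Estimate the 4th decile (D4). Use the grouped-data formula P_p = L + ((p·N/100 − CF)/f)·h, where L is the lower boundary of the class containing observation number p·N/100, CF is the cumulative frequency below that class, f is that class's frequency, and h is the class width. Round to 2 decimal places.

37.80

N = 59; target position k = 40/100 · 59 = 23.6.
Cumulative frequencies: 4, 8, 28, 39, 59.
Observation 23.6 falls in the class 30 – <40.
L = 30, CF = 8, f = 20, h = 10.
P40 = 30 + ((23.6 − 8)/20)·10 = 30 + 7.8 = 37.8.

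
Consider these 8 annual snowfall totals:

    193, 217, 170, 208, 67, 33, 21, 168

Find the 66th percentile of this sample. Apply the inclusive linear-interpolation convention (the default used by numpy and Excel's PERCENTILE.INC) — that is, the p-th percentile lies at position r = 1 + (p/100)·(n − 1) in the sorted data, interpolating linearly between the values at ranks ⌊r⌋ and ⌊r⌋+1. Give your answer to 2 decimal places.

184.26

Sorted: 21, 33, 67, 168, 170, 193, 208, 217.
n = 8.
r = 1 + (66/100)·(8 − 1) = 1 + 4.62 = 5.62.
Rank 5 is 170 and rank 6 is 193.
Interpolate: 170 + 0.62·(193 − 170) = 170 + 0.62·23 = 184.26.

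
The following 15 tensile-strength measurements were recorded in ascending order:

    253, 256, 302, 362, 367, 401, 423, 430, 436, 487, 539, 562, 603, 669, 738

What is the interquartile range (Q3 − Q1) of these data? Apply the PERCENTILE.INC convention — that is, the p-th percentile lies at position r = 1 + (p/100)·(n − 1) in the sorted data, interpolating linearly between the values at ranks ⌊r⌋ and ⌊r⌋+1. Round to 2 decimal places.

186.00

n = 15.
P25: r = 4.5; ranks 4–5 are 362, 367; interpolating gives 364.5.
P75: r = 11.5; ranks 11–12 are 539, 562; interpolating gives 550.5.
Difference: 550.5 − 364.5 = 186.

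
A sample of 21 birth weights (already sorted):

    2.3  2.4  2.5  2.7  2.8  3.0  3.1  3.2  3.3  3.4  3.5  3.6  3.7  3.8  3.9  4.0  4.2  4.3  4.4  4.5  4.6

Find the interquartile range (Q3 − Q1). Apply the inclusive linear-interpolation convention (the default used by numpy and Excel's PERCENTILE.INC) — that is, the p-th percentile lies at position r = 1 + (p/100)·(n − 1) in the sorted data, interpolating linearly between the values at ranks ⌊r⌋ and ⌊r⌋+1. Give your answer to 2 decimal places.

1.00

n = 21.
P25: r = 6 (integer) → 3.
P75: r = 16 (integer) → 4.
Difference: 4 − 3 = 1.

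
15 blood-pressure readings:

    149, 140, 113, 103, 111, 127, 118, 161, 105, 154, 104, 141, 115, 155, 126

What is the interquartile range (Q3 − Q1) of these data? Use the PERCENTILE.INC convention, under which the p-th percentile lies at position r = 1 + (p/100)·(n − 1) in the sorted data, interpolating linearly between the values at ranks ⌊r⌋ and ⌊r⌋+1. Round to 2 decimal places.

Sorted: 103, 104, 105, 111, 113, 115, 118, 126, 127, 140, 141, 149, 154, 155, 161.
n = 15.
P25: r = 4.5; ranks 4–5 are 111, 113; interpolating gives 112.
P75: r = 11.5; ranks 11–12 are 141, 149; interpolating gives 145.
Difference: 145 − 112 = 33.

33.00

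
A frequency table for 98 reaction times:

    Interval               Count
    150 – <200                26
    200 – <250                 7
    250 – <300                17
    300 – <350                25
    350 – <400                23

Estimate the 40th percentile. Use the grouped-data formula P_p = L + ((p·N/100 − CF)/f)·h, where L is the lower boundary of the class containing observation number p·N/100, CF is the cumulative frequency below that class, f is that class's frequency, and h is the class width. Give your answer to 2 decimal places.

N = 98; target position k = 40/100 · 98 = 39.2.
Cumulative frequencies: 26, 33, 50, 75, 98.
Observation 39.2 falls in the class 250 – <300.
L = 250, CF = 33, f = 17, h = 50.
P40 = 250 + ((39.2 − 33)/17)·50 = 250 + 18.2353 = 268.235.

268.24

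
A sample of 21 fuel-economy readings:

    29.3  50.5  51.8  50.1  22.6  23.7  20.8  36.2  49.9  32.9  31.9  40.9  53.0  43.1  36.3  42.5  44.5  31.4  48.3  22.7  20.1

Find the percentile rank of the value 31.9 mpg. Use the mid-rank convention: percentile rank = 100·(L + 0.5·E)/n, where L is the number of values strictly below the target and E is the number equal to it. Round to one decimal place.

35.7

Sorted: 20.1, 20.8, 22.6, 22.7, 23.7, 29.3, 31.4, 31.9, 32.9, 36.2, 36.3, 40.9, 42.5, 43.1, 44.5, 48.3, 49.9, 50.1, 50.5, 51.8, 53.0.
Count below 31.9: L = 7; count equal: E = 1; n = 21.
Percentile rank = 100·(7 + 0.5·1)/21 = 100·7.5/21 = 35.71.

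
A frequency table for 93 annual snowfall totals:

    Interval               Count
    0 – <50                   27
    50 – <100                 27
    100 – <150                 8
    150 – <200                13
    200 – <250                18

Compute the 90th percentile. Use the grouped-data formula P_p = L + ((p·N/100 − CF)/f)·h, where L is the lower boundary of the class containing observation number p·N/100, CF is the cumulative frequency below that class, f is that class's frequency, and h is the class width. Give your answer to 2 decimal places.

224.17

N = 93; target position k = 90/100 · 93 = 83.7.
Cumulative frequencies: 27, 54, 62, 75, 93.
Observation 83.7 falls in the class 200 – <250.
L = 200, CF = 75, f = 18, h = 50.
P90 = 200 + ((83.7 − 75)/18)·50 = 200 + 24.1667 = 224.167.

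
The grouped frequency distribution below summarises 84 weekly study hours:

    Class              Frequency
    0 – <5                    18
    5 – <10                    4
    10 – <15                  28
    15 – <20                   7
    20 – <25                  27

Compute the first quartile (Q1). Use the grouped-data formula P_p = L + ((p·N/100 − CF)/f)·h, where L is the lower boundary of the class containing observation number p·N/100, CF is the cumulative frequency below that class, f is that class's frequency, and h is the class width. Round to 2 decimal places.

N = 84; target position k = 25/100 · 84 = 21.
Cumulative frequencies: 18, 22, 50, 57, 84.
Observation 21 falls in the class 5 – <10.
L = 5, CF = 18, f = 4, h = 5.
P25 = 5 + ((21 − 18)/4)·5 = 5 + 3.75 = 8.75.

8.75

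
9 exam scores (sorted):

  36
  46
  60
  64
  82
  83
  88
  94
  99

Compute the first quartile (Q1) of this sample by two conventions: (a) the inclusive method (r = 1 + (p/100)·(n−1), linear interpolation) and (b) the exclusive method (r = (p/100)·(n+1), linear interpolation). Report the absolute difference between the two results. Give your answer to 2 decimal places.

7.00

n = 9.
(a) r = 3 → value at rank 3 = 60.
(b) r = 2.5; between ranks 2 (46) and 3 (60): 53.
|60 − 53| = 7.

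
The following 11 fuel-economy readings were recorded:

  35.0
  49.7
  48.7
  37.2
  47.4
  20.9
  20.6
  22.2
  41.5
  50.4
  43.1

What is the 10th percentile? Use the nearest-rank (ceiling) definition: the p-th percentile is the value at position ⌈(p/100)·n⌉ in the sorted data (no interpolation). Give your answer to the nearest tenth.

20.9

Sorted: 20.6, 20.9, 22.2, 35.0, 37.2, 41.5, 43.1, 47.4, 48.7, 49.7, 50.4.
n = 11.
Position = ⌈10/100 · 11⌉ = ⌈1.1⌉ = 2.
The value at rank 2 is 20.9.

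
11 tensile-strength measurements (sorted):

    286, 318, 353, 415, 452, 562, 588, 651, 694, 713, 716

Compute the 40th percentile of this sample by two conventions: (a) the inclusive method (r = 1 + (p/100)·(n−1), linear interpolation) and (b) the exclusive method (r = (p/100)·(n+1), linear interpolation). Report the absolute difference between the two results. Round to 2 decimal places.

7.40

n = 11.
(a) r = 5 → value at rank 5 = 452.
(b) r = 4.8; between ranks 4 (415) and 5 (452): 444.6.
|452 − 444.6| = 7.4.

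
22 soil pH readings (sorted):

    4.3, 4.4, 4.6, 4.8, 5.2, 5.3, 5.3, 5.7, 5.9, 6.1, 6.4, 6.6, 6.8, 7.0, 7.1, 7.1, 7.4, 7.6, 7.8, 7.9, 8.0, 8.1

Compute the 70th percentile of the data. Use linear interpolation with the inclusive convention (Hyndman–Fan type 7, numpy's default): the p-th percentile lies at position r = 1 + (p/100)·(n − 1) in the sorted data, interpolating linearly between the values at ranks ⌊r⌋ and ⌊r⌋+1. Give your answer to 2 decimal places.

7.10

n = 22.
r = 1 + (70/100)·(22 − 1) = 1 + 14.7 = 15.7.
Rank 15 is 7.1 and rank 16 is 7.1.
Interpolate: 7.1 + 0.7·(7.1 − 7.1) = 7.1 + 0.7·0 = 7.1.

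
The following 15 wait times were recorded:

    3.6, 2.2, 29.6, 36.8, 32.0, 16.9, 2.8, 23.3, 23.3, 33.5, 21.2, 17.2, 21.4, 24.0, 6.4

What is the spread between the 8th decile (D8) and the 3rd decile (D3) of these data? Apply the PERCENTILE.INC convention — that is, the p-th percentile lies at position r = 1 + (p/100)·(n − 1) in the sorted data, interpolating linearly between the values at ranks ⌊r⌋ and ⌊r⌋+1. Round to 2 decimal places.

13.12

Sorted: 2.2, 2.8, 3.6, 6.4, 16.9, 17.2, 21.2, 21.4, 23.3, 23.3, 24.0, 29.6, 32.0, 33.5, 36.8.
n = 15.
P30: r = 5.2; ranks 5–6 are 16.9, 17.2; interpolating gives 16.96.
P80: r = 12.2; ranks 12–13 are 29.6, 32.0; interpolating gives 30.08.
Difference: 30.08 − 16.96 = 13.12.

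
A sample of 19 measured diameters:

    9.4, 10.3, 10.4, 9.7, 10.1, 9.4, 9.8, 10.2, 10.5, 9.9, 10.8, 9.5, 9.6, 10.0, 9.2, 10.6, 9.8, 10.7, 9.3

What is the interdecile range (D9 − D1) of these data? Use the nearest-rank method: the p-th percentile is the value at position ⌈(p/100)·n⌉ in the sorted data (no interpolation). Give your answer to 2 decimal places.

Sorted: 9.2, 9.3, 9.4, 9.4, 9.5, 9.6, 9.7, 9.8, 9.8, 9.9, 10.0, 10.1, 10.2, 10.3, 10.4, 10.5, 10.6, 10.7, 10.8.
n = 19.
P10: rank ⌈10/100·19⌉ = 2 → 9.3.
P90: rank ⌈90/100·19⌉ = 18 → 10.7.
Difference: 10.7 − 9.3 = 1.4.

1.40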